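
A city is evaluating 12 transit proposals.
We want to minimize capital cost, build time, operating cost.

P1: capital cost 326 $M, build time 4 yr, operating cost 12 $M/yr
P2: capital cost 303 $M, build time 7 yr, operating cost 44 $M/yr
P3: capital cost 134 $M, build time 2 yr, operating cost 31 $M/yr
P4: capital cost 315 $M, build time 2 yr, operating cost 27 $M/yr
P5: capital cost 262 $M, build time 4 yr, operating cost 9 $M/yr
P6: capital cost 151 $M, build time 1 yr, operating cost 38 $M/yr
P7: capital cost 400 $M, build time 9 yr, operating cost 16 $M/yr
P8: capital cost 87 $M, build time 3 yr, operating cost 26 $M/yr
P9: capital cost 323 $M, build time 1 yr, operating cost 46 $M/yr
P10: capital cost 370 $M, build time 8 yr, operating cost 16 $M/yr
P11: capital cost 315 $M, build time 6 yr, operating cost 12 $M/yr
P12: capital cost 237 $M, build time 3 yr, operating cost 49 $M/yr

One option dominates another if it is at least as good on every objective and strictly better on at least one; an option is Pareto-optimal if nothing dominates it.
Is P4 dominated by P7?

No

P7 vs P4: P7 is worse on capital cost (400 vs 315), so it does not dominate P4.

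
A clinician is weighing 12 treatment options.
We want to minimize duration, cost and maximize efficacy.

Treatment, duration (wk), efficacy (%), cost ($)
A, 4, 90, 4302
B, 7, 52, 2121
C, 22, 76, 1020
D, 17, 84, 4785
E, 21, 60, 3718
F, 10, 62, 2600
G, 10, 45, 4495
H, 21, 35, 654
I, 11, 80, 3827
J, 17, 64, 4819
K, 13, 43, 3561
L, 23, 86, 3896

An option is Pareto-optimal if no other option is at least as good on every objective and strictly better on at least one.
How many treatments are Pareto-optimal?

7

A: not dominated (best duration).
B: not dominated.
C: not dominated.
D: dominated by A (duration 4≤17, efficacy 90≥84, cost 4302≤4785).
E: dominated by F (duration 10≤21, efficacy 62≥60, cost 2600≤3718).
F: not dominated.
G: dominated by A (duration 4≤10, efficacy 90≥45, cost 4302≤4495).
H: not dominated (best cost).
I: not dominated.
J: dominated by A (duration 4≤17, efficacy 90≥64, cost 4302≤4819).
K: dominated by B (duration 7≤13, efficacy 52≥43, cost 2121≤3561).
L: not dominated.
Pareto-optimal: A, B, C, F, H, I, L → 7.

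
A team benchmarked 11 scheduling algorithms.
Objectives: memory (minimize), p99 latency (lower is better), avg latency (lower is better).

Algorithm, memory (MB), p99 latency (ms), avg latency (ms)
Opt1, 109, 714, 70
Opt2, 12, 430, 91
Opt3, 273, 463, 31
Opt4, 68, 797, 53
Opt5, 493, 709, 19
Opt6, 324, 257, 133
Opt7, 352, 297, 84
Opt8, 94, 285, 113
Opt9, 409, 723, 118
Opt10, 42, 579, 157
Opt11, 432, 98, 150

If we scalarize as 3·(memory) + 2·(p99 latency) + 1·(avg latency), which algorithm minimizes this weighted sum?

Opt8

Opt1: 3·109 + 2·714 + 1·70 = 1825
Opt2: 3·12 + 2·430 + 1·91 = 987
Opt3: 3·273 + 2·463 + 1·31 = 1776
Opt4: 3·68 + 2·797 + 1·53 = 1851
Opt5: 3·493 + 2·709 + 1·19 = 2916
Opt6: 3·324 + 2·257 + 1·133 = 1619
Opt7: 3·352 + 2·297 + 1·84 = 1734
Opt8: 3·94 + 2·285 + 1·113 = 965
Opt9: 3·409 + 2·723 + 1·118 = 2791
Opt10: 3·42 + 2·579 + 1·157 = 1441
Opt11: 3·432 + 2·98 + 1·150 = 1642
Lowest: Opt8 at 965.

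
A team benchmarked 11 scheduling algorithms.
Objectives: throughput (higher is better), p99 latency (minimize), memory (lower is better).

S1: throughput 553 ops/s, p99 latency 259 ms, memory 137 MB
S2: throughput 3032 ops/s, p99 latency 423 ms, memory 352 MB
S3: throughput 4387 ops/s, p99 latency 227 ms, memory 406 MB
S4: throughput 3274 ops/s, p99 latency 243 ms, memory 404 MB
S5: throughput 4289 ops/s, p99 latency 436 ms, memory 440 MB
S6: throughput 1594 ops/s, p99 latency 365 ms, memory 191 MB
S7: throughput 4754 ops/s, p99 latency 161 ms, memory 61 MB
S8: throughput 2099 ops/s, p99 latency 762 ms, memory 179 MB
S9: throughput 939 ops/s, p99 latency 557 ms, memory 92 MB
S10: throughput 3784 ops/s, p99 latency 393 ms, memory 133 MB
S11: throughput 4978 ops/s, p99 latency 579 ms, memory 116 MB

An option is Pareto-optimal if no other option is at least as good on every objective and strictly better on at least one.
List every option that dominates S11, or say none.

none

S1: worse on throughput (553 vs 4978).
S2: worse on throughput (3032 vs 4978).
S3: worse on throughput (4387 vs 4978).
S4: worse on throughput (3274 vs 4978).
S5: worse on throughput (4289 vs 4978).
S6: worse on throughput (1594 vs 4978).
S7: worse on throughput (4754 vs 4978).
S8: worse on throughput (2099 vs 4978).
S9: worse on throughput (939 vs 4978).
S10: worse on throughput (3784 vs 4978).
No option dominates S11.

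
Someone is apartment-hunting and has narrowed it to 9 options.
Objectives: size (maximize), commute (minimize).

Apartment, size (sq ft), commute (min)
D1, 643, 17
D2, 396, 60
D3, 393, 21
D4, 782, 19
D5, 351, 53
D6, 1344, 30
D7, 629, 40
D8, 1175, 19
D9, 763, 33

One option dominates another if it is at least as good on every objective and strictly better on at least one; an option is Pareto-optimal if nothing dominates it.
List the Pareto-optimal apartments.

D1: not dominated (best commute).
D2: dominated by D1 (size 643≥396, commute 17≤60).
D3: dominated by D1 (size 643≥393, commute 17≤21).
D4: dominated by D8 (size 1175≥782, commute 19≤19).
D5: dominated by D1 (size 643≥351, commute 17≤53).
D6: not dominated (best size).
D7: dominated by D1 (size 643≥629, commute 17≤40).
D8: not dominated.
D9: dominated by D4 (size 782≥763, commute 19≤33).

D1, D6, D8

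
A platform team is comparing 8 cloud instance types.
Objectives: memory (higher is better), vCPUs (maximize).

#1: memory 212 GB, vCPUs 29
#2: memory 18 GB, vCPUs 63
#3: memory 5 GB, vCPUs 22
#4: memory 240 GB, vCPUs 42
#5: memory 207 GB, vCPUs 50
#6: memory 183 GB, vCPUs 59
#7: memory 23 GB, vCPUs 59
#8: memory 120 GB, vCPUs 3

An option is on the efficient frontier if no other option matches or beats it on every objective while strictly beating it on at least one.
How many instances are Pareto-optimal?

#1: dominated by #4 (memory 240≥212, vCPUs 42≥29).
#2: not dominated (best vCPUs).
#3: dominated by #1 (memory 212≥5, vCPUs 29≥22).
#4: not dominated (best memory).
#5: not dominated.
#6: not dominated.
#7: dominated by #6 (memory 183≥23, vCPUs 59≥59).
#8: dominated by #1 (memory 212≥120, vCPUs 29≥3).
Pareto-optimal: #2, #4, #5, #6 → 4.

4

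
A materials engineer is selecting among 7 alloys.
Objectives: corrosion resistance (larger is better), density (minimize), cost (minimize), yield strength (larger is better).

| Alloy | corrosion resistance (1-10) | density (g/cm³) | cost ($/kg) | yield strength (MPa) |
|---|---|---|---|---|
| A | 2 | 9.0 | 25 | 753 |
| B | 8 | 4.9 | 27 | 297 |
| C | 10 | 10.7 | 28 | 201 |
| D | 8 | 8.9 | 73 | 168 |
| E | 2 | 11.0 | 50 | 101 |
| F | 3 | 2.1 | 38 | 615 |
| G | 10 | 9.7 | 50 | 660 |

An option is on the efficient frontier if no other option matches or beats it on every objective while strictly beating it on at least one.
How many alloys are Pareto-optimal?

A: not dominated (best cost).
B: not dominated.
C: not dominated.
D: dominated by B (corrosion resistance 8≥8, density 4.9≤8.9, cost 27≤73, yield strength 297≥168).
E: dominated by A (corrosion resistance 2≥2, density 9.0≤11.0, cost 25≤50, yield strength 753≥101).
F: not dominated (best density).
G: not dominated.
Pareto-optimal: A, B, C, F, G → 5.

5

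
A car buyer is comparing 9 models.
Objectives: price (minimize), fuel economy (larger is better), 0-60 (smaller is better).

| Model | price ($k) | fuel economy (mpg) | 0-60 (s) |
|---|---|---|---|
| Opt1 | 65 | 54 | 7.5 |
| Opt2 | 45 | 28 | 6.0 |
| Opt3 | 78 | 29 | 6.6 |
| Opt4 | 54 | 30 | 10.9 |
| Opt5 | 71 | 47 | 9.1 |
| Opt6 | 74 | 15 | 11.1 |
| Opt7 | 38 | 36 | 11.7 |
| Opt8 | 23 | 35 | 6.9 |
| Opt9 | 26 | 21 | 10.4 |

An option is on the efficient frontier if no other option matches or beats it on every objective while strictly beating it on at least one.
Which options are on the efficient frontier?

Opt1, Opt2, Opt3, Opt7, Opt8

Opt1: not dominated (best fuel economy).
Opt2: not dominated (best 0-60).
Opt3: not dominated.
Opt4: dominated by Opt8 (price 23≤54, fuel economy 35≥30, 0-60 6.9≤10.9).
Opt5: dominated by Opt1 (price 65≤71, fuel economy 54≥47, 0-60 7.5≤9.1).
Opt6: dominated by Opt1 (price 65≤74, fuel economy 54≥15, 0-60 7.5≤11.1).
Opt7: not dominated.
Opt8: not dominated (best price).
Opt9: dominated by Opt8 (price 23≤26, fuel economy 35≥21, 0-60 6.9≤10.4).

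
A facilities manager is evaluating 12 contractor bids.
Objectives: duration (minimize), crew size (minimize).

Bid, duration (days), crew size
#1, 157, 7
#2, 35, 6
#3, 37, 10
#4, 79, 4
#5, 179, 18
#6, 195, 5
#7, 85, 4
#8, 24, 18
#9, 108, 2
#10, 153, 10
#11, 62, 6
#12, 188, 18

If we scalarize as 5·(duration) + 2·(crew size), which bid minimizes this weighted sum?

#1: 5·157 + 2·7 = 799
#2: 5·35 + 2·6 = 187
#3: 5·37 + 2·10 = 205
#4: 5·79 + 2·4 = 403
#5: 5·179 + 2·18 = 931
#6: 5·195 + 2·5 = 985
#7: 5·85 + 2·4 = 433
#8: 5·24 + 2·18 = 156
#9: 5·108 + 2·2 = 544
#10: 5·153 + 2·10 = 785
#11: 5·62 + 2·6 = 322
#12: 5·188 + 2·18 = 976
Lowest: #8 at 156.

#8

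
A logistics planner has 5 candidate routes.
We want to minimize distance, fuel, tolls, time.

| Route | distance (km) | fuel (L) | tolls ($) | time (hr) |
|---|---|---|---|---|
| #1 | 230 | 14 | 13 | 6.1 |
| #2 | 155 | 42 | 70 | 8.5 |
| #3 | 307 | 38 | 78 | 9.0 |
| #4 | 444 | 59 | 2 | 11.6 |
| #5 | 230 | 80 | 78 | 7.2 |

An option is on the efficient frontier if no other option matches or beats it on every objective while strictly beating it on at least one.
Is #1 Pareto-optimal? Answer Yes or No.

#2: worse on fuel (42 vs 14).
#3: worse on distance (307 vs 230).
#4: worse on distance (444 vs 230).
#5: worse on fuel (80 vs 14).
No option is at least as good as #1 on every objective and strictly better on one.

Yes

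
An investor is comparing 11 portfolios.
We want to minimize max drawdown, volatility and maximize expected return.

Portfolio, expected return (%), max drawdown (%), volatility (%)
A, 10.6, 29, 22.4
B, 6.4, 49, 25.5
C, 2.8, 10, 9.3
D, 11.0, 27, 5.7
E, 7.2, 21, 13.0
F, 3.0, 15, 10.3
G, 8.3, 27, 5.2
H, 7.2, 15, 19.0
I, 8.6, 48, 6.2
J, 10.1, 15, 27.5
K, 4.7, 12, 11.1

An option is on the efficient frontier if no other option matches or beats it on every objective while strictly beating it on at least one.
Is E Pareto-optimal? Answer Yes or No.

A: worse on max drawdown (29 vs 21).
B: worse on expected return (6.4 vs 7.2).
C: worse on expected return (2.8 vs 7.2).
D: worse on max drawdown (27 vs 21).
F: worse on expected return (3.0 vs 7.2).
G: worse on max drawdown (27 vs 21).
H: worse on volatility (19.0 vs 13.0).
I: worse on max drawdown (48 vs 21).
J: worse on volatility (27.5 vs 13.0).
K: worse on expected return (4.7 vs 7.2).
No option is at least as good as E on every objective and strictly better on one.

Yes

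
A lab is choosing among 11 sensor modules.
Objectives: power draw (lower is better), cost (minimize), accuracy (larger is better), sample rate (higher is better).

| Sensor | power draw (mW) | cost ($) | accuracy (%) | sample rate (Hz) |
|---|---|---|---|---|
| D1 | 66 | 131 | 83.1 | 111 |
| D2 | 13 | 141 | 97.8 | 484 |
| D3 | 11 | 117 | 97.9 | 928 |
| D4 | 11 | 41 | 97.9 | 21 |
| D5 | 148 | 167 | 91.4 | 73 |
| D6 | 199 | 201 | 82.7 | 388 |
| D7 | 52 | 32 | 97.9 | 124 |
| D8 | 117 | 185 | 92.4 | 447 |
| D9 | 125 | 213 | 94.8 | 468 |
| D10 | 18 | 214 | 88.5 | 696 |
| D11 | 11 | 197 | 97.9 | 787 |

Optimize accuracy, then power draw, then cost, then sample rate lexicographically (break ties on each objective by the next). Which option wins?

First maximize accuracy: best is 97.9, kept {D3, D4, D7, D11}.
Then minimize power draw: best is 11, kept {D3, D4, D11}.
Then minimize cost: best is 41, kept {D4}.

D4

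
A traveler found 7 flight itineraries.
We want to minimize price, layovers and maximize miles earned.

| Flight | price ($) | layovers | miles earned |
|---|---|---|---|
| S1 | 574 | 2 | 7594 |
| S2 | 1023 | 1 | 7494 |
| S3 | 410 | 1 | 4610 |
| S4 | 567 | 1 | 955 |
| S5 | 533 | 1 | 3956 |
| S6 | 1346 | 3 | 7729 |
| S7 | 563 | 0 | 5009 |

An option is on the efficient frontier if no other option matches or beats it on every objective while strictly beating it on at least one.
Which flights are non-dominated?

S1: not dominated.
S2: not dominated.
S3: not dominated (best price).
S4: dominated by S3 (price 410≤567, layovers 1≤1, miles earned 4610≥955).
S5: dominated by S3 (price 410≤533, layovers 1≤1, miles earned 4610≥3956).
S6: not dominated (best miles earned).
S7: not dominated (best layovers).

S1, S2, S3, S6, S7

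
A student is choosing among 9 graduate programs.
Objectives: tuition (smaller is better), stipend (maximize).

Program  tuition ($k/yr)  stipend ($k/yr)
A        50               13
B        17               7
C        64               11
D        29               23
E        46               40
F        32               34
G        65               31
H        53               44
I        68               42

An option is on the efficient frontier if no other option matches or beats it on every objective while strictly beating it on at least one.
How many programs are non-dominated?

A: dominated by D (tuition 29≤50, stipend 23≥13).
B: not dominated (best tuition).
C: dominated by A (tuition 50≤64, stipend 13≥11).
D: not dominated.
E: not dominated.
F: not dominated.
G: dominated by E (tuition 46≤65, stipend 40≥31).
H: not dominated (best stipend).
I: dominated by H (tuition 53≤68, stipend 44≥42).
Pareto-optimal: B, D, E, F, H → 5.

5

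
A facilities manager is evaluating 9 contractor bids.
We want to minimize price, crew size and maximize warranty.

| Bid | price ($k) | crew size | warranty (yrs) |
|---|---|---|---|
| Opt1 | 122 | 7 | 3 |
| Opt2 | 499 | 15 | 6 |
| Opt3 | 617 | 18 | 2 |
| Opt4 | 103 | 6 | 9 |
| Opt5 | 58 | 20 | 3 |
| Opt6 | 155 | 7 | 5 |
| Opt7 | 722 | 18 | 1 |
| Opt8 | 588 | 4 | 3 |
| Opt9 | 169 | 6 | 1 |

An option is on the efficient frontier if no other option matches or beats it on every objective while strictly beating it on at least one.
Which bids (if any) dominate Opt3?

Opt1, Opt2, Opt4, Opt6, Opt8

Opt1: price 122≤617, crew size 7≤18, warranty 3≥2 — dominates Opt3.
Opt2: price 499≤617, crew size 15≤18, warranty 6≥2 — dominates Opt3.
Opt4: price 103≤617, crew size 6≤18, warranty 9≥2 — dominates Opt3.
Opt6: price 155≤617, crew size 7≤18, warranty 5≥2 — dominates Opt3.
Opt8: price 588≤617, crew size 4≤18, warranty 3≥2 — dominates Opt3.
Others (Opt5, Opt7, Opt9) are each worse than Opt3 on at least one objective.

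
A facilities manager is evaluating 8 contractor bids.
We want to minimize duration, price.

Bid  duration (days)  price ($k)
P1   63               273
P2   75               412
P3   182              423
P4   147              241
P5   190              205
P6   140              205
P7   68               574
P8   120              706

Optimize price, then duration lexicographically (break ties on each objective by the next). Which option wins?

First minimize price: best is 205, kept {P5, P6}.
Then minimize duration: best is 140, kept {P6}.

P6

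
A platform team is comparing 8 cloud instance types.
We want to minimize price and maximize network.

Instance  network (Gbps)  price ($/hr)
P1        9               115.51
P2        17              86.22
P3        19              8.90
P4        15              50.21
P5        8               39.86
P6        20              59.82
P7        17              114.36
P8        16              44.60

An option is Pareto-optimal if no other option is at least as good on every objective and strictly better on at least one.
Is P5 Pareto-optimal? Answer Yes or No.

P3 vs P5: network 19≥8, price 8.90≤39.86 — P3 is at least as good on every objective and strictly better on at least one, so P3 dominates P5.

No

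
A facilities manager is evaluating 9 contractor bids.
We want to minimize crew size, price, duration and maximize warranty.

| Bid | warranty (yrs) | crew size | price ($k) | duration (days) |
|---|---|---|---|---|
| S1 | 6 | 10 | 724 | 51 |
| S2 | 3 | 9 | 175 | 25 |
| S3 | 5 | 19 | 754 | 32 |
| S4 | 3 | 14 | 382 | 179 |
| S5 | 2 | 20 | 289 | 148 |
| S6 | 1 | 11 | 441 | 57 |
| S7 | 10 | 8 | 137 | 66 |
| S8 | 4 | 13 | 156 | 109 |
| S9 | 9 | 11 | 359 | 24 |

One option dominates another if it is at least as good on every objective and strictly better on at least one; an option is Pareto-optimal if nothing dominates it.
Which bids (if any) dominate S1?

S2: worse on warranty (3 vs 6).
S3: worse on warranty (5 vs 6).
S4: worse on warranty (3 vs 6).
S5: worse on warranty (2 vs 6).
S6: worse on warranty (1 vs 6).
S7: worse on duration (66 vs 51).
S8: worse on warranty (4 vs 6).
S9: worse on crew size (11 vs 10).
No option dominates S1.

none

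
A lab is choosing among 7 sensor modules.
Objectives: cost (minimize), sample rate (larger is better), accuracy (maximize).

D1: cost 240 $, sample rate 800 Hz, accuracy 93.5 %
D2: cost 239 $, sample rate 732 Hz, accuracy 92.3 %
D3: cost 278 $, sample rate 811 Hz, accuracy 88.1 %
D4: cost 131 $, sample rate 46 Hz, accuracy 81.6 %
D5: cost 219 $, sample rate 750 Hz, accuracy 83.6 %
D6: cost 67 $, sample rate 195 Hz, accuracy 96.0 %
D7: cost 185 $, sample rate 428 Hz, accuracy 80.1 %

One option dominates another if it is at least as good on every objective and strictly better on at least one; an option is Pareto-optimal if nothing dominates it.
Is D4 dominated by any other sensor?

D6 vs D4: cost 67≤131, sample rate 195≥46, accuracy 96.0≥81.6 — D6 is at least as good on every objective and strictly better on at least one, so D6 dominates D4.

Yes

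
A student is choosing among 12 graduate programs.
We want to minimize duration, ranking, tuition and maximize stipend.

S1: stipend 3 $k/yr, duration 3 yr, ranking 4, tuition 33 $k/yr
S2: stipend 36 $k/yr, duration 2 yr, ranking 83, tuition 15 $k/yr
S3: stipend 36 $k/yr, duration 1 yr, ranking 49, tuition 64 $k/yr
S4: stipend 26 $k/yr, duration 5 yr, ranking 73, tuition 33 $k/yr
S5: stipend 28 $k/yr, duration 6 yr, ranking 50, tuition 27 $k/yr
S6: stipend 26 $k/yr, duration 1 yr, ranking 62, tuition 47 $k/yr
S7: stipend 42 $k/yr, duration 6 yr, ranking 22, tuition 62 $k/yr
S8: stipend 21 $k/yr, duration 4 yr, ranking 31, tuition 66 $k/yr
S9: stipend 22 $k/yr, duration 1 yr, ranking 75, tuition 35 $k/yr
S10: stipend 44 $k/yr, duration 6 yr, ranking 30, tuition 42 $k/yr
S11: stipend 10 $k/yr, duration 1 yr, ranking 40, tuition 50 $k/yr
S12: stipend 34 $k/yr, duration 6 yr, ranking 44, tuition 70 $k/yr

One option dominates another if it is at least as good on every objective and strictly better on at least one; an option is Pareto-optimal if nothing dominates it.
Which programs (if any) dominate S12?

S7: stipend 42≥34, duration 6≤6, ranking 22≤44, tuition 62≤70 — dominates S12.
S10: stipend 44≥34, duration 6≤6, ranking 30≤44, tuition 42≤70 — dominates S12.
Others (S1, S2, S3, S4, S5, S6, S8, S9, S11) are each worse than S12 on at least one objective.

S7, S10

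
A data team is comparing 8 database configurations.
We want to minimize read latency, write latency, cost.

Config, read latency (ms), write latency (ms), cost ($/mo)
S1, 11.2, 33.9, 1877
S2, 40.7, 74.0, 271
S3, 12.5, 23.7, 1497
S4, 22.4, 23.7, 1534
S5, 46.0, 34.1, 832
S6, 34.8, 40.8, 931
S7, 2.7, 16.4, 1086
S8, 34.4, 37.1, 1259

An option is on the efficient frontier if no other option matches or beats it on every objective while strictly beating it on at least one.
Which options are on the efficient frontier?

S2, S5, S6, S7

S1: dominated by S7 (read latency 2.7≤11.2, write latency 16.4≤33.9, cost 1086≤1877).
S2: not dominated (best cost).
S3: dominated by S7 (read latency 2.7≤12.5, write latency 16.4≤23.7, cost 1086≤1497).
S4: dominated by S3 (read latency 12.5≤22.4, write latency 23.7≤23.7, cost 1497≤1534).
S5: not dominated.
S6: not dominated.
S7: not dominated (best read latency).
S8: dominated by S7 (read latency 2.7≤34.4, write latency 16.4≤37.1, cost 1086≤1259).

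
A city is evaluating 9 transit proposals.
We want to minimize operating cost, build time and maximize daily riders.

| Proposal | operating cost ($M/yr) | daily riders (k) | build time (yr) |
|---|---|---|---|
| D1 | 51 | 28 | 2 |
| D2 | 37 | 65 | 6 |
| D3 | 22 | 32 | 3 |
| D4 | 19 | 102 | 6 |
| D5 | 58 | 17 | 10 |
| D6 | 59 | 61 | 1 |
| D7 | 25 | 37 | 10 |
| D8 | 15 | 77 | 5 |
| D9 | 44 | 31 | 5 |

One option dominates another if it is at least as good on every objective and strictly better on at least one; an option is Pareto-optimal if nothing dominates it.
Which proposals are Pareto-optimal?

D1, D3, D4, D6, D8

D1: not dominated.
D2: dominated by D4 (operating cost 19≤37, daily riders 102≥65, build time 6≤6).
D3: not dominated.
D4: not dominated (best daily riders).
D5: dominated by D1 (operating cost 51≤58, daily riders 28≥17, build time 2≤10).
D6: not dominated (best build time).
D7: dominated by D4 (operating cost 19≤25, daily riders 102≥37, build time 6≤10).
D8: not dominated (best operating cost).
D9: dominated by D3 (operating cost 22≤44, daily riders 32≥31, build time 3≤5).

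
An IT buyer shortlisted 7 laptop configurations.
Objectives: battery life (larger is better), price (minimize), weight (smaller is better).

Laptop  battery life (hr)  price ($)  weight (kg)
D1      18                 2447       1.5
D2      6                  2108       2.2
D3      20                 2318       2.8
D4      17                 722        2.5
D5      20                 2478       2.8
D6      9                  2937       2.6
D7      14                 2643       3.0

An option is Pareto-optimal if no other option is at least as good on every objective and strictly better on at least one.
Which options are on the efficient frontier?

D1, D2, D3, D4

D1: not dominated (best weight).
D2: not dominated.
D3: not dominated.
D4: not dominated (best price).
D5: dominated by D3 (battery life 20≥20, price 2318≤2478, weight 2.8≤2.8).
D6: dominated by D1 (battery life 18≥9, price 2447≤2937, weight 1.5≤2.6).
D7: dominated by D1 (battery life 18≥14, price 2447≤2643, weight 1.5≤3.0).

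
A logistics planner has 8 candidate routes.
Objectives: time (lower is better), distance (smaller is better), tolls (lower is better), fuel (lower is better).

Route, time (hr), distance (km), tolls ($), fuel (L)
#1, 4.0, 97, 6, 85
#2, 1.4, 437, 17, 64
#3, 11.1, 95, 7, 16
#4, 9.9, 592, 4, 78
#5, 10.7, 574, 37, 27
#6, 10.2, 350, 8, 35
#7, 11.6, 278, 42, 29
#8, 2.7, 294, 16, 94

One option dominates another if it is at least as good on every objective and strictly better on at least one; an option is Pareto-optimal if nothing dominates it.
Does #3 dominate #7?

Yes

#3 vs #7: time 11.1≤11.6, distance 95≤278, tolls 7≤42, fuel 16≤29 — #3 is at least as good on every objective with at least one strict improvement.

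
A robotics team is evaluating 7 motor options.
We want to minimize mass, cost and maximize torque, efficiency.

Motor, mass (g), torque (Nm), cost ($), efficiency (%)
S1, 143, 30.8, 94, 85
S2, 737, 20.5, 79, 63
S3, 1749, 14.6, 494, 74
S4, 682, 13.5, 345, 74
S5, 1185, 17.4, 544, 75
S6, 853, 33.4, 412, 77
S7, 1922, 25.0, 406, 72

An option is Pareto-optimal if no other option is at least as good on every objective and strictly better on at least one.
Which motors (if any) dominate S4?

S1

S1: mass 143≤682, torque 30.8≥13.5, cost 94≤345, efficiency 85≥74 — dominates S4.
Others (S2, S3, S5, S6, S7) are each worse than S4 on at least one objective.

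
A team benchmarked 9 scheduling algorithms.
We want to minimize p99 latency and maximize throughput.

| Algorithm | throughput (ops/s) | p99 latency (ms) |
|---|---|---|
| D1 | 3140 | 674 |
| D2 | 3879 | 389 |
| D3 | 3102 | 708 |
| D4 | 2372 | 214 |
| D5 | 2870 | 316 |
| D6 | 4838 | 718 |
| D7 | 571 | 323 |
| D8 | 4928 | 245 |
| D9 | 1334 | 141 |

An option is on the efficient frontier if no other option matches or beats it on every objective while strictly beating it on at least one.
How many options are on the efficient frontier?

3

D1: dominated by D2 (throughput 3879≥3140, p99 latency 389≤674).
D2: dominated by D8 (throughput 4928≥3879, p99 latency 245≤389).
D3: dominated by D1 (throughput 3140≥3102, p99 latency 674≤708).
D4: not dominated.
D5: dominated by D8 (throughput 4928≥2870, p99 latency 245≤316).
D6: dominated by D8 (throughput 4928≥4838, p99 latency 245≤718).
D7: dominated by D4 (throughput 2372≥571, p99 latency 214≤323).
D8: not dominated (best throughput).
D9: not dominated (best p99 latency).
Pareto-optimal: D4, D8, D9 → 3.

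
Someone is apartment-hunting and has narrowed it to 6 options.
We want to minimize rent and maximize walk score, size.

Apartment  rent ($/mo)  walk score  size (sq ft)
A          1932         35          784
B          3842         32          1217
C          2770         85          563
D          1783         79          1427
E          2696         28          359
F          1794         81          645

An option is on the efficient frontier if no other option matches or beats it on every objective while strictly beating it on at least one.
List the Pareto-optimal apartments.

A: dominated by D (rent 1783≤1932, walk score 79≥35, size 1427≥784).
B: dominated by D (rent 1783≤3842, walk score 79≥32, size 1427≥1217).
C: not dominated (best walk score).
D: not dominated (best rent).
E: dominated by A (rent 1932≤2696, walk score 35≥28, size 784≥359).
F: not dominated.

C, D, F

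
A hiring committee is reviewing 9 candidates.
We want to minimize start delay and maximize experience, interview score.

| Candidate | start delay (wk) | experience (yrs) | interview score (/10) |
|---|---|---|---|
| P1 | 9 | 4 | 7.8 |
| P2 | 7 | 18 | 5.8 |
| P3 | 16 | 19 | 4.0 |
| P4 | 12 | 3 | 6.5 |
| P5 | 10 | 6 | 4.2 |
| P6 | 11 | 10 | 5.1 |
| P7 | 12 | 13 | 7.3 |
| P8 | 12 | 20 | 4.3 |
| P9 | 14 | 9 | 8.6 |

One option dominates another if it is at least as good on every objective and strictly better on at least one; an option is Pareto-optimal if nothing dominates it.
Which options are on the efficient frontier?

P1: not dominated.
P2: not dominated (best start delay).
P3: dominated by P8 (start delay 12≤16, experience 20≥19, interview score 4.3≥4.0).
P4: dominated by P1 (start delay 9≤12, experience 4≥3, interview score 7.8≥6.5).
P5: dominated by P2 (start delay 7≤10, experience 18≥6, interview score 5.8≥4.2).
P6: dominated by P2 (start delay 7≤11, experience 18≥10, interview score 5.8≥5.1).
P7: not dominated.
P8: not dominated (best experience).
P9: not dominated (best interview score).

P1, P2, P7, P8, P9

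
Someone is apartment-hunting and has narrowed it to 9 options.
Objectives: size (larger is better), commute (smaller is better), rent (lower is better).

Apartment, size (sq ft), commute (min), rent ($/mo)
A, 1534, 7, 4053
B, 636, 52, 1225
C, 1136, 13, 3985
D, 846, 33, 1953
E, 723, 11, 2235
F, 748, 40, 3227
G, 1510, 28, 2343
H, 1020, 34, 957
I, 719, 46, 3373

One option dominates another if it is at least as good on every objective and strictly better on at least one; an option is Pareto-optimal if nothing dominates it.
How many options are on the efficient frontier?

6

A: not dominated (best size).
B: dominated by H (size 1020≥636, commute 34≤52, rent 957≤1225).
C: not dominated.
D: not dominated.
E: not dominated.
F: dominated by D (size 846≥748, commute 33≤40, rent 1953≤3227).
G: not dominated.
H: not dominated (best rent).
I: dominated by D (size 846≥719, commute 33≤46, rent 1953≤3373).
Pareto-optimal: A, C, D, E, G, H → 6.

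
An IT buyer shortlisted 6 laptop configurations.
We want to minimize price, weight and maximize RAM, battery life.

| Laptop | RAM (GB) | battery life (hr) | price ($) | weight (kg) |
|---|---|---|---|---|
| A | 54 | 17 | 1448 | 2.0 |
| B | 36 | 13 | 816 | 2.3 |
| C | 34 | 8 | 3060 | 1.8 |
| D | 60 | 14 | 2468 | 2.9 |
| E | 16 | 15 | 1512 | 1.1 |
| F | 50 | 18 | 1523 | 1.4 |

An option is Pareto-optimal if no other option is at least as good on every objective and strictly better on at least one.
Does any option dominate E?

A: worse on weight (2.0 vs 1.1).
B: worse on battery life (13 vs 15).
C: worse on battery life (8 vs 15).
D: worse on battery life (14 vs 15).
F: worse on price (1523 vs 1512).
No option is at least as good as E on every objective and strictly better on one.

No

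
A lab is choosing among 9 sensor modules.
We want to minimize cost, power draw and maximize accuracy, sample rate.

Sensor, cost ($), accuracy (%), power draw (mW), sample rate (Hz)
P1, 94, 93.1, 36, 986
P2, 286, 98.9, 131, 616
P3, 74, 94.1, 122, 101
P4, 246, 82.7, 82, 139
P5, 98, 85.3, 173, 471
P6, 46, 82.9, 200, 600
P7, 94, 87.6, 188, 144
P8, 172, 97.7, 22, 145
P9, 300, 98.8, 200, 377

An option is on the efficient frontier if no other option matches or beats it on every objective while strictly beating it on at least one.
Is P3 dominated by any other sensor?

P1: worse on cost (94 vs 74).
P2: worse on cost (286 vs 74).
P4: worse on cost (246 vs 74).
P5: worse on cost (98 vs 74).
P6: worse on accuracy (82.9 vs 94.1).
P7: worse on cost (94 vs 74).
P8: worse on cost (172 vs 74).
P9: worse on cost (300 vs 74).
No option is at least as good as P3 on every objective and strictly better on one.

No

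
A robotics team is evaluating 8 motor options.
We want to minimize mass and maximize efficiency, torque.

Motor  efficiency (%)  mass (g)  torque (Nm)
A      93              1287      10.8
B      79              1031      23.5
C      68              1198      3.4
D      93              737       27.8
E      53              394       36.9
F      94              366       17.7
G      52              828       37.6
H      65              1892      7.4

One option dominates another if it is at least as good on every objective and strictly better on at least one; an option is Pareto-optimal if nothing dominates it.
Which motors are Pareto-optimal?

A: dominated by D (efficiency 93≥93, mass 737≤1287, torque 27.8≥10.8).
B: dominated by D (efficiency 93≥79, mass 737≤1031, torque 27.8≥23.5).
C: dominated by B (efficiency 79≥68, mass 1031≤1198, torque 23.5≥3.4).
D: not dominated.
E: not dominated.
F: not dominated (best efficiency).
G: not dominated (best torque).
H: dominated by A (efficiency 93≥65, mass 1287≤1892, torque 10.8≥7.4).

D, E, F, G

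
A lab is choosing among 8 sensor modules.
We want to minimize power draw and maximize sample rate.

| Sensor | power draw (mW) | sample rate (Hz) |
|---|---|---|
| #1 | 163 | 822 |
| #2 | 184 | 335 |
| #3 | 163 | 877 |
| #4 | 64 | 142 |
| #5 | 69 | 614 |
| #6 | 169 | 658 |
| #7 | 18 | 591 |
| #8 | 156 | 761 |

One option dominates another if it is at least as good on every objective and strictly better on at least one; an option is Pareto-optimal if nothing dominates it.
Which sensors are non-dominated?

#1: dominated by #3 (power draw 163≤163, sample rate 877≥822).
#2: dominated by #1 (power draw 163≤184, sample rate 822≥335).
#3: not dominated (best sample rate).
#4: dominated by #7 (power draw 18≤64, sample rate 591≥142).
#5: not dominated.
#6: dominated by #1 (power draw 163≤169, sample rate 822≥658).
#7: not dominated (best power draw).
#8: not dominated.

#3, #5, #7, #8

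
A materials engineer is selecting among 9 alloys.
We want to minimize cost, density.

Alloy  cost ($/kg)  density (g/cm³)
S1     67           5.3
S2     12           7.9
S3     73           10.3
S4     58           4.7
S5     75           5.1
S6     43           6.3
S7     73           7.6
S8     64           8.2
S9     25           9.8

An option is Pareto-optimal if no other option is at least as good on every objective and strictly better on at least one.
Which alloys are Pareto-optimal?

S2, S4, S6

S1: dominated by S4 (cost 58≤67, density 4.7≤5.3).
S2: not dominated (best cost).
S3: dominated by S1 (cost 67≤73, density 5.3≤10.3).
S4: not dominated (best density).
S5: dominated by S4 (cost 58≤75, density 4.7≤5.1).
S6: not dominated.
S7: dominated by S1 (cost 67≤73, density 5.3≤7.6).
S8: dominated by S2 (cost 12≤64, density 7.9≤8.2).
S9: dominated by S2 (cost 12≤25, density 7.9≤9.8).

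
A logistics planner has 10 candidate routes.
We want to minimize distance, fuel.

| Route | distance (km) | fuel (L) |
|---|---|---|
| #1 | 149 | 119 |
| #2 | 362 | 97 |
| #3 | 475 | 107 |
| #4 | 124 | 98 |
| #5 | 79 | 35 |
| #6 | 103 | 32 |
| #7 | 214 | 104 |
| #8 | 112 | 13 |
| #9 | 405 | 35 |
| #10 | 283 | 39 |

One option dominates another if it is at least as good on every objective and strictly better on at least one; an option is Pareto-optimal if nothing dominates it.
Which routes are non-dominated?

#1: dominated by #4 (distance 124≤149, fuel 98≤119).
#2: dominated by #5 (distance 79≤362, fuel 35≤97).
#3: dominated by #2 (distance 362≤475, fuel 97≤107).
#4: dominated by #5 (distance 79≤124, fuel 35≤98).
#5: not dominated (best distance).
#6: not dominated.
#7: dominated by #4 (distance 124≤214, fuel 98≤104).
#8: not dominated (best fuel).
#9: dominated by #5 (distance 79≤405, fuel 35≤35).
#10: dominated by #5 (distance 79≤283, fuel 35≤39).

#5, #6, #8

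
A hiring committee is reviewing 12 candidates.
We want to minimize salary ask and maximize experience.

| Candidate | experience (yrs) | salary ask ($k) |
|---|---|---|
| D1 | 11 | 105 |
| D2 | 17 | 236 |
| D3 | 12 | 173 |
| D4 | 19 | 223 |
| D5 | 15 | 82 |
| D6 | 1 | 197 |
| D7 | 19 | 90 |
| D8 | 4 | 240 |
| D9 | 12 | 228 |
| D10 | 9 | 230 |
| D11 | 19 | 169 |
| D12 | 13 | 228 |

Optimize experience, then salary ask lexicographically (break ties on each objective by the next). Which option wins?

First maximize experience: best is 19, kept {D4, D7, D11}.
Then minimize salary ask: best is 90, kept {D7}.

D7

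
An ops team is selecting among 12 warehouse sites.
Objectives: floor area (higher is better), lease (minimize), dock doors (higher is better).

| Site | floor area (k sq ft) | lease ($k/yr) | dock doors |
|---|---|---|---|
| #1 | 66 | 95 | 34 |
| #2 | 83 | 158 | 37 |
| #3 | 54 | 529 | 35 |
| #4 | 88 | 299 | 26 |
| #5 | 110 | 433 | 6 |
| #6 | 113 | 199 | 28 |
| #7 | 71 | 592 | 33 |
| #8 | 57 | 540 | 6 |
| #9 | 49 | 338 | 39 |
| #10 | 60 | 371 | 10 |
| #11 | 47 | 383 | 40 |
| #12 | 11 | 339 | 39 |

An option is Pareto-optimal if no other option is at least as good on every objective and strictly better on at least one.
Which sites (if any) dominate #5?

#6: floor area 113≥110, lease 199≤433, dock doors 28≥6 — dominates #5.
Others (#1, #2, #3, #4, #7, #8, #9, #10, #11, #12) are each worse than #5 on at least one objective.

#6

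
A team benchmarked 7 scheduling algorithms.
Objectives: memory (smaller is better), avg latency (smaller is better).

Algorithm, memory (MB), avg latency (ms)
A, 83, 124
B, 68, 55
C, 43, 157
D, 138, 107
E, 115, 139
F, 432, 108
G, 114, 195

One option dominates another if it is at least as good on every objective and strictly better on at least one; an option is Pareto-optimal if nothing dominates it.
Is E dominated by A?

Yes

A vs E: memory 83≤115, avg latency 124≤139 — A is at least as good on every objective with at least one strict improvement.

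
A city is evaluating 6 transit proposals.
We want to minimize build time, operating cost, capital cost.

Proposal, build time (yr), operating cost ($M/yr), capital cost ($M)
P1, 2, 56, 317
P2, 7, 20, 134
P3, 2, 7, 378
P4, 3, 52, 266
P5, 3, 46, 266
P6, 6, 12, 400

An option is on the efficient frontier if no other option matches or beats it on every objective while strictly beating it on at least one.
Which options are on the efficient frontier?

P1: not dominated.
P2: not dominated (best capital cost).
P3: not dominated (best operating cost).
P4: dominated by P5 (build time 3≤3, operating cost 46≤52, capital cost 266≤266).
P5: not dominated.
P6: dominated by P3 (build time 2≤6, operating cost 7≤12, capital cost 378≤400).

P1, P2, P3, P5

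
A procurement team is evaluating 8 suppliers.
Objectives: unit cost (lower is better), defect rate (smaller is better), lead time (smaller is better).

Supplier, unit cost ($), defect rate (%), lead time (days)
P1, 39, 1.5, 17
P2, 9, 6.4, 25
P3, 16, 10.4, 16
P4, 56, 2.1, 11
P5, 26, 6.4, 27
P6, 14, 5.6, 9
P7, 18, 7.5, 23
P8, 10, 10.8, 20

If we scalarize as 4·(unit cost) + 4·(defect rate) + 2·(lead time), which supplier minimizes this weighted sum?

P1: 4·39 + 4·1.5 + 2·17 = 196.0
P2: 4·9 + 4·6.4 + 2·25 = 111.6
P3: 4·16 + 4·10.4 + 2·16 = 137.6
P4: 4·56 + 4·2.1 + 2·11 = 254.4
P5: 4·26 + 4·6.4 + 2·27 = 183.6
P6: 4·14 + 4·5.6 + 2·9 = 96.4
P7: 4·18 + 4·7.5 + 2·23 = 148.0
P8: 4·10 + 4·10.8 + 2·20 = 123.2
Lowest: P6 at 96.4.

P6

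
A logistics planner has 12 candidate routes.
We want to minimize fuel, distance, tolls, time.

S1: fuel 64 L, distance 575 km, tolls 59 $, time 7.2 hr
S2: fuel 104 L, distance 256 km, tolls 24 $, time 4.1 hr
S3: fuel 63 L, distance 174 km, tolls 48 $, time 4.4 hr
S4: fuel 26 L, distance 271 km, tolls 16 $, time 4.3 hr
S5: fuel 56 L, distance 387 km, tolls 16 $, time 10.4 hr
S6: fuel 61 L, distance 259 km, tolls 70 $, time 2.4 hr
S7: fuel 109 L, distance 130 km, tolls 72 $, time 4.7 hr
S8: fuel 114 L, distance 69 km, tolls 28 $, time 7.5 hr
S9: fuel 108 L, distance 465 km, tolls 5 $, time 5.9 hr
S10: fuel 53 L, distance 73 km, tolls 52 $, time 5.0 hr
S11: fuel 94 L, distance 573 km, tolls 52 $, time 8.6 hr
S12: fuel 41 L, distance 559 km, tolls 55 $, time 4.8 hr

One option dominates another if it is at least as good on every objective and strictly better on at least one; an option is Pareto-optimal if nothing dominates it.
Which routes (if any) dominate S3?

none

S1: worse on fuel (64 vs 63).
S2: worse on fuel (104 vs 63).
S4: worse on distance (271 vs 174).
S5: worse on distance (387 vs 174).
S6: worse on distance (259 vs 174).
S7: worse on fuel (109 vs 63).
S8: worse on fuel (114 vs 63).
S9: worse on fuel (108 vs 63).
S10: worse on tolls (52 vs 48).
S11: worse on fuel (94 vs 63).
S12: worse on distance (559 vs 174).
No option dominates S3.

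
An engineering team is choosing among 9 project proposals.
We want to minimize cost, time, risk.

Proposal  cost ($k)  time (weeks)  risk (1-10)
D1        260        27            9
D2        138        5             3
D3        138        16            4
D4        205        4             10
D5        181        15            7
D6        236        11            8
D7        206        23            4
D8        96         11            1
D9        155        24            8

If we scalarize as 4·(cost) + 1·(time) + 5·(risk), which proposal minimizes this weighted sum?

D1: 4·260 + 1·27 + 5·9 = 1112
D2: 4·138 + 1·5 + 5·3 = 572
D3: 4·138 + 1·16 + 5·4 = 588
D4: 4·205 + 1·4 + 5·10 = 874
D5: 4·181 + 1·15 + 5·7 = 774
D6: 4·236 + 1·11 + 5·8 = 995
D7: 4·206 + 1·23 + 5·4 = 867
D8: 4·96 + 1·11 + 5·1 = 400
D9: 4·155 + 1·24 + 5·8 = 684
Lowest: D8 at 400.

D8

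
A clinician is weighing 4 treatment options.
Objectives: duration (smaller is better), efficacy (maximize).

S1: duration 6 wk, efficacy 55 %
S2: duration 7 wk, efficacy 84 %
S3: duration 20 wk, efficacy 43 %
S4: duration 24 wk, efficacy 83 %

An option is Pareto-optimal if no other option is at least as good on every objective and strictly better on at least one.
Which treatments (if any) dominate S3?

S1: duration 6≤20, efficacy 55≥43 — dominates S3.
S2: duration 7≤20, efficacy 84≥43 — dominates S3.
Others (S4) are each worse than S3 on at least one objective.

S1, S2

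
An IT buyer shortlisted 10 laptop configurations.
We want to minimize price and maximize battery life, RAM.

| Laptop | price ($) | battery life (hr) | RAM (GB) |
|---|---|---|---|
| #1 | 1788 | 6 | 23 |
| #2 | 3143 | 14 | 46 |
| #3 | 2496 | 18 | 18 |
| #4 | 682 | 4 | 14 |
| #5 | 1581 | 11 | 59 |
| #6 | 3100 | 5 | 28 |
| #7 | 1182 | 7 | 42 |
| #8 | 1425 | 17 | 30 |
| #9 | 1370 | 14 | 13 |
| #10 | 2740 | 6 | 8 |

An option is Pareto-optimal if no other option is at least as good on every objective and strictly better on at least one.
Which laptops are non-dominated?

#1: dominated by #5 (price 1581≤1788, battery life 11≥6, RAM 59≥23).
#2: not dominated.
#3: not dominated (best battery life).
#4: not dominated (best price).
#5: not dominated (best RAM).
#6: dominated by #5 (price 1581≤3100, battery life 11≥5, RAM 59≥28).
#7: not dominated.
#8: not dominated.
#9: not dominated.
#10: dominated by #1 (price 1788≤2740, battery life 6≥6, RAM 23≥8).

#2, #3, #4, #5, #7, #8, #9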